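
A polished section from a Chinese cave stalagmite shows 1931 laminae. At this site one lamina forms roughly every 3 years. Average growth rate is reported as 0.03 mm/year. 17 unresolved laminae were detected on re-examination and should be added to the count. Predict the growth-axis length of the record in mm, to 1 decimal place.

Correcting the raw count gives 1931 + 17 = 1948 true laminae.
Multiplying by 3 years per lamina: 1948 × 3 = 5844 years.
5844 years at 0.03 mm/year gives 0.03 × 5844 = 175.3 mm.

175.3 mm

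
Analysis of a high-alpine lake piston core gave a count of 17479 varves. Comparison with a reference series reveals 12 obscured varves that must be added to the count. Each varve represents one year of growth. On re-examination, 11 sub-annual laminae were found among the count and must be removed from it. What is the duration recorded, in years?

After corrections the count is 17479 − 11 + 12 = 17480 varves.
With a one-to-one varve periodicity this is 17480 years.

17480 yr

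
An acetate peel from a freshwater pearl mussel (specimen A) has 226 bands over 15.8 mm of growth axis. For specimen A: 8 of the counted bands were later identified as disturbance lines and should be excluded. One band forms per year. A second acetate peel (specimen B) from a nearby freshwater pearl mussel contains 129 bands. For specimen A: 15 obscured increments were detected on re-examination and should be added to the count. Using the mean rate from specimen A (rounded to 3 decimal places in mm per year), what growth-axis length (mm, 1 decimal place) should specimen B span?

8.8 mm

Specimen A: adjusted count: 226 − 8 + 15 = 233 bands.
A: Extension rate ≈ 15.8 / 233 = 0.068 mm/yr.
Length of B = 0.068 × 129 = 8.8 mm.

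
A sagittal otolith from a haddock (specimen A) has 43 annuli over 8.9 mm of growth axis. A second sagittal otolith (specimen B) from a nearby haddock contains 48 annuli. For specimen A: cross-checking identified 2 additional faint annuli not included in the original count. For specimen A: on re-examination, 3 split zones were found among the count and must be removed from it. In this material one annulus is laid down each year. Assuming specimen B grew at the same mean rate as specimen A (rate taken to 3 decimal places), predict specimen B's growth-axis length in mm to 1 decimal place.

10.2 mm

Specimen A: adjusted count: 43 − 3 + 2 = 42 annuli.
A: 8.9 mm over 42 years gives 8.9 / 42 ≈ 0.212 mm per year.
B's length ≈ 0.212 × 48 = 10.2 mm.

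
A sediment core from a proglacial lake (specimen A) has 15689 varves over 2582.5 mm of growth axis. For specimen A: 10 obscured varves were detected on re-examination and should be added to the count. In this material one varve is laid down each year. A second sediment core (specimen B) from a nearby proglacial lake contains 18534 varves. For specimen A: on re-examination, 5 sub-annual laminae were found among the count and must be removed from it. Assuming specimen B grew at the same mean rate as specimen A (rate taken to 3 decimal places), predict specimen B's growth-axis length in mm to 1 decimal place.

Specimen A: true varve count = 15689 − 5 + 10 = 15694.
A: Mean rate = 2582.5 mm / 15694 years ≈ 0.165 mm/year.
For B, 0.165 mm/year × 18534 years = 3058.1 mm.

3058.1 mm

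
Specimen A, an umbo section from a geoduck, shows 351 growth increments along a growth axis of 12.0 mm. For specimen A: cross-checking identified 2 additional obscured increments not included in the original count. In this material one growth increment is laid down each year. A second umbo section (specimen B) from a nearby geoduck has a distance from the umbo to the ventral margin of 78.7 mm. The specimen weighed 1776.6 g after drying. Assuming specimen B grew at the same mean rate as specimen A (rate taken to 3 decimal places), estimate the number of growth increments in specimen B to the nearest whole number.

Specimen A: correcting the raw count gives 351 + 2 = 353 true growth increments.
A: Extension rate ≈ 12.0 / 353 = 0.034 mm/year.
Specimen B: 78.7 mm / 0.034 mm per year = 2314.71 years ≈ 2315 growth increments.

2315 growth increments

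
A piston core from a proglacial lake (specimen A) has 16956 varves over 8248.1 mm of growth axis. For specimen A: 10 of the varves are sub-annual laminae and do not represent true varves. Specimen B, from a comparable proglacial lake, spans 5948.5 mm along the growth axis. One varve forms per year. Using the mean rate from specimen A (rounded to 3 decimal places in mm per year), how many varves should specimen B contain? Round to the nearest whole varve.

12215 varves

Specimen A: correcting the raw count gives 16956 − 10 = 16946 true varves.
A: 8248.1 mm over 16946 years gives 8248.1 / 16946 ≈ 0.487 mm/yr.
For B, 5948.5 / 0.487 = 12214.58 years ≈ 12215 varves.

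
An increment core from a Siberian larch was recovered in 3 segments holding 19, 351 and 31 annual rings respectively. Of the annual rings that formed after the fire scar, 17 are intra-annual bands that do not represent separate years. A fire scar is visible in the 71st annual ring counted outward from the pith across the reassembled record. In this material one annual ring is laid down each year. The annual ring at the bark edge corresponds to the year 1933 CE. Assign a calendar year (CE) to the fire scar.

Total annual rings = 19 + 351 + 31 = 401.
The fire scar sits at annual ring 71 from the pith, so 401 − 71 = 330 annual rings formed after it.
Removing the 17 false annual rings leaves 330 − 17 = 313 true annual rings beyond the fire scar.
The annual ring at the bark edge is 1933 CE, so the fire scar dates to 1933 − 313 = 1620 CE.

1620 CE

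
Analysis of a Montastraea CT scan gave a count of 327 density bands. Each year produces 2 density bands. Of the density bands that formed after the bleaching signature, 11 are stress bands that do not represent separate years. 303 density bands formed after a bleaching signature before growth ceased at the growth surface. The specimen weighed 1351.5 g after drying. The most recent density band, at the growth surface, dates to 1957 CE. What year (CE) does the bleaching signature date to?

1811 CE

There are 303 density bands younger than the bleaching signature.
303 − 11 false = 292 true density bands after the bleaching signature.
Dividing by 2 density bands per year: 292 / 2 = 146 years.
The density band at the growth surface is 1957 CE, so the bleaching signature dates to 1957 − 146 = 1811 CE.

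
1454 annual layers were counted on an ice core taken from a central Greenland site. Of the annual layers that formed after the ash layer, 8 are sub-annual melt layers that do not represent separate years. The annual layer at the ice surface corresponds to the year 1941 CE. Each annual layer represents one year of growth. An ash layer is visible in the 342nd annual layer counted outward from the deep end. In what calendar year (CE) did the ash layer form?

837 CE

1454 − 342 = 1112 annual layers lie beyond the ash layer toward the ice surface.
Removing the 8 false annual layers leaves 1112 − 8 = 1104 true annual layers beyond the ash layer.
Counting back 1104 years from 1941 CE places the ash layer in 1941 − 1104 = 837 CE.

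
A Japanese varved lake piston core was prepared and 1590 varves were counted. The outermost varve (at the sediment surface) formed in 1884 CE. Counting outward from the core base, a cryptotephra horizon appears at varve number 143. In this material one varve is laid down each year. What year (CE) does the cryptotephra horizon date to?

437 CE

1590 − 143 = 1447 varves lie beyond the cryptotephra horizon toward the sediment surface.
Counting back 1447 years from 1884 CE places the cryptotephra horizon in 1884 − 1447 = 437 CE.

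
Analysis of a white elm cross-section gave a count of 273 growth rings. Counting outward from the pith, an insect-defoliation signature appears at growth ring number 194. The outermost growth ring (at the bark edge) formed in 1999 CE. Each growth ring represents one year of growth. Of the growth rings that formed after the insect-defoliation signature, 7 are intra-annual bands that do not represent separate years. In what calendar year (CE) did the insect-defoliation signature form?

1927 CE

Between growth ring 194 and the bark edge there are 273 − 194 = 79 growth rings.
Removing the 7 false growth rings leaves 79 − 7 = 72 true growth rings beyond the insect-defoliation signature.
The growth ring at the bark edge is 1999 CE, so the insect-defoliation signature dates to 1999 − 72 = 1927 CE.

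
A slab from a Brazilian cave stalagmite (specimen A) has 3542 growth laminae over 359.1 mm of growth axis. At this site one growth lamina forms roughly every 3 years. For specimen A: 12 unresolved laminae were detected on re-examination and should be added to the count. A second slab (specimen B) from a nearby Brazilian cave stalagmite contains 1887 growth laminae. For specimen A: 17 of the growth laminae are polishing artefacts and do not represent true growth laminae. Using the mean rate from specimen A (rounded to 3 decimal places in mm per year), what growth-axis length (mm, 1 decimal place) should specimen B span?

192.5 mm

Specimen A: true growth lamina count = 3542 − 17 + 12 = 3537.
Specimen A: multiplying by 3 years per growth lamina: 3537 × 3 = 10611 years.
A: Extension rate ≈ 359.1 / 10611 = 0.034 mm/yr.
Specimen B: at 3 years per growth lamina, 1887 × 3 = 5661 years. Length of B = 0.034 × 5661 = 192.5 mm.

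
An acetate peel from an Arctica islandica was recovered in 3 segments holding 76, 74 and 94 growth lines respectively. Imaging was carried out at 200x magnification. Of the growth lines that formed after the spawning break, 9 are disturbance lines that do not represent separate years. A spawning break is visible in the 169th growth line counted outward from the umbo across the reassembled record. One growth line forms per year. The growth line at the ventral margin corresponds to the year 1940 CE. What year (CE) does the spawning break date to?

Total growth lines = 76 + 74 + 94 = 244.
The spawning break sits at growth line 169 from the umbo, so 244 − 169 = 75 growth lines formed after it.
Removing the 9 false growth lines leaves 75 − 9 = 66 true growth lines beyond the spawning break.
Counting back 66 years from 1940 CE places the spawning break in 1940 − 66 = 1874 CE.

1874 CE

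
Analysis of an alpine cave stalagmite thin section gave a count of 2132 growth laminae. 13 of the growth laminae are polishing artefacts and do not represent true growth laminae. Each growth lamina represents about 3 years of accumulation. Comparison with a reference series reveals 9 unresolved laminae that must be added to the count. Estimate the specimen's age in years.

Correcting the raw count gives 2132 − 13 + 9 = 2128 true growth laminae.
2128 growth laminae at 3 years each span 2128 × 3 = 6384 years.

6384 years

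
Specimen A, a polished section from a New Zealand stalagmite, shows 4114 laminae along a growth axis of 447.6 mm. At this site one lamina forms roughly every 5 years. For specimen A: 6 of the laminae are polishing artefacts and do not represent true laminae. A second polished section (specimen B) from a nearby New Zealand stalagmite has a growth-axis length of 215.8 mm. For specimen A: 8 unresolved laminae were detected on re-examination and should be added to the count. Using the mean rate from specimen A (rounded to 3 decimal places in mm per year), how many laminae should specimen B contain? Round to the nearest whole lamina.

1962 laminae

Specimen A: adjusted count: 4114 − 6 + 8 = 4116 laminae.
Specimen A: multiplying by 5 years per lamina: 4116 × 5 = 20580 years.
A: Extension rate ≈ 447.6 / 20580 = 0.022 mm per year.
Specimen B: 215.8 mm / 0.022 mm per year = 9809.09 years; at 5 years per lamina that is 9809.09 / 5 ≈ 1962 laminae.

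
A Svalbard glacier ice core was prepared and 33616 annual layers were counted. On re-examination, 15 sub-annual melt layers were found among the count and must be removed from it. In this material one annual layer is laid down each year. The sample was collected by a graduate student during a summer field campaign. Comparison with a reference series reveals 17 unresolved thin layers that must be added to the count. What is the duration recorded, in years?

33618 years

Correcting the raw count gives 33616 − 15 + 17 = 33618 true annual layers.
One annual layer per year makes the duration 33618 years.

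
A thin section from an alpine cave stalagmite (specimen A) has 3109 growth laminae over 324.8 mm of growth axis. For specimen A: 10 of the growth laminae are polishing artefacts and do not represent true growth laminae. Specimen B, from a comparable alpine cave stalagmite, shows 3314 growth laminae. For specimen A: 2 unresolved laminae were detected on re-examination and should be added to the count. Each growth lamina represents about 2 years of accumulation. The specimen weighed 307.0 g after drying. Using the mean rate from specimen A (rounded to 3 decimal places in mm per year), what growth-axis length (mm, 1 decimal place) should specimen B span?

Specimen A: after corrections the count is 3109 − 10 + 2 = 3101 growth laminae.
Specimen A: 3101 growth laminae at 2 years each span 3101 × 2 = 6202 years.
A: Mean rate = 324.8 mm / 6202 years ≈ 0.052 mm/yr.
Specimen B: multiplying by 2 years per growth lamina: 3314 × 2 = 6628 years. Length of B = 0.052 × 6628 = 344.7 mm.

344.7 mm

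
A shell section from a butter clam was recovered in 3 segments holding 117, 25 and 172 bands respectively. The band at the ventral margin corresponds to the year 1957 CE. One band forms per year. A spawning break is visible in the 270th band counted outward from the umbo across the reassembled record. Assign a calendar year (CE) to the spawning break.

Total bands = 117 + 25 + 172 = 314.
The spawning break sits at band 270 from the umbo, so 314 − 270 = 44 bands formed after it.
1957 − 44 = 1913 CE.

1913 CE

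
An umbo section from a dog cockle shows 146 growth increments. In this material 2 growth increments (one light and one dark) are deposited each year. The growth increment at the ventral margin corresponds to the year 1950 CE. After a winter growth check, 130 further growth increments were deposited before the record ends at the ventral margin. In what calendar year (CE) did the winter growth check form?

130 growth increments post-date the winter growth check.
With 2 growth increments per year, 130 / 2 = 65 years.
1950 − 65 = 1885 CE.

1885 CE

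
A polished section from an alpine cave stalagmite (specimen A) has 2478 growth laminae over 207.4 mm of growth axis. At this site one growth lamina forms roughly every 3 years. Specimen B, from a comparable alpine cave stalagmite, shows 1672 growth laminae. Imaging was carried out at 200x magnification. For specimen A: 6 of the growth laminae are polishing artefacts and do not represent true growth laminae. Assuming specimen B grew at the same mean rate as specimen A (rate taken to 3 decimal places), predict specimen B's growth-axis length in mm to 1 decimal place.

140.4 mm

Specimen A: true growth lamina count = 2478 − 6 = 2472.
Specimen A: at 3 years per growth lamina, 2472 × 3 = 7416 years.
A: Mean rate = 207.4 mm / 7416 years ≈ 0.028 mm/yr.
Specimen B: at 3 years per growth lamina, 1672 × 3 = 5016 years. B's length ≈ 0.028 × 5016 = 140.4 mm.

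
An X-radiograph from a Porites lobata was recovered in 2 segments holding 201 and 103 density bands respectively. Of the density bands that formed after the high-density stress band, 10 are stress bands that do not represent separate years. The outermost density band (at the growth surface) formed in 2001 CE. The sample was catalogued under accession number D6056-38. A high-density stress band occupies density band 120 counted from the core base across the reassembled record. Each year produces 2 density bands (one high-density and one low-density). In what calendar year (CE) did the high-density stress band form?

1914 CE

Total density bands = 201 + 103 = 304.
The high-density stress band sits at density band 120 from the core base, so 304 − 120 = 184 density bands formed after it.
184 − 10 false = 174 true density bands after the high-density stress band.
With 2 density bands per year, 174 / 2 = 87 years.
2001 − 87 = 1914 CE.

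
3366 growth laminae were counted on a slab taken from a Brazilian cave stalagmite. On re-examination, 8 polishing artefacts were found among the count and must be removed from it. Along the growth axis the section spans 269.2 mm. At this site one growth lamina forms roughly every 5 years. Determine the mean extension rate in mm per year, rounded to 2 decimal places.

Correcting the raw count gives 3366 − 8 = 3358 true growth laminae.
At 5 years per growth lamina, 3358 × 5 = 16790 years.
Mean rate = 269.2 mm / 16790 years ≈ 0.02 mm per year.

0.02 mm per year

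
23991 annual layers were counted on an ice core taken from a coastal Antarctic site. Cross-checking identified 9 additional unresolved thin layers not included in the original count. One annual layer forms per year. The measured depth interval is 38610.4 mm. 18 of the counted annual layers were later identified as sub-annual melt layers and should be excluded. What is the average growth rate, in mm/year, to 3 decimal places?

True annual layer count = 23991 − 18 + 9 = 23982.
Mean rate = 38610.4 mm / 23982 years ≈ 1.610 mm/year.

1.610 mm/year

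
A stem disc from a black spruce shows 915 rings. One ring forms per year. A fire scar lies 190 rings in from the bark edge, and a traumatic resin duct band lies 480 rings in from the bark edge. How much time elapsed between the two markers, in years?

Separation: 480 − 190 = 290 rings.
At one ring per year, 290 years elapsed between them.

290 years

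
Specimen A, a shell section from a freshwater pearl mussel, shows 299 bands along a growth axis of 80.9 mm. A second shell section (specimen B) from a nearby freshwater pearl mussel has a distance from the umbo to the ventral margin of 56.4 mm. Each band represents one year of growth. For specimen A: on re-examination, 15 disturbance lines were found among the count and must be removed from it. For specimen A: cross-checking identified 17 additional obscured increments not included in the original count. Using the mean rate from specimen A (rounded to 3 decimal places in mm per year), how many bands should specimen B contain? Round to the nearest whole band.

210 bands

Specimen A: true band count = 299 − 15 + 17 = 301.
A: Mean rate = 80.9 mm / 301 years ≈ 0.269 mm/year.
B spans 56.4 / 0.269 = 209.67 years ≈ 210 bands.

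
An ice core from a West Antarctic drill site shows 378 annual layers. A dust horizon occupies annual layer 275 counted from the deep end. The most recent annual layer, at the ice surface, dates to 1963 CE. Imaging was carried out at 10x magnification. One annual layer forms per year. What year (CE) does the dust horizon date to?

1860 CE

The dust horizon sits at annual layer 275 from the deep end, so 378 − 275 = 103 annual layers formed after it.
The annual layer at the ice surface is 1963 CE, so the dust horizon dates to 1963 − 103 = 1860 CE.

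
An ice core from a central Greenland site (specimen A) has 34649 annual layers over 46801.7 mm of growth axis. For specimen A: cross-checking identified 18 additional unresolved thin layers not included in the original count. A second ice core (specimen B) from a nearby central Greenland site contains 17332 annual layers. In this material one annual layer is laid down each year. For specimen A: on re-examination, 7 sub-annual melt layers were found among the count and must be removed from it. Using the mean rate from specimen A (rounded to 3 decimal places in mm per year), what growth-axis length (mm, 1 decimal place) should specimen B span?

23398.2 mm

Specimen A: after corrections the count is 34649 − 7 + 18 = 34660 annual layers.
A: 46801.7 mm over 34660 years gives 46801.7 / 34660 ≈ 1.350 mm/yr.
B's length ≈ 1.350 × 17332 = 23398.2 mm.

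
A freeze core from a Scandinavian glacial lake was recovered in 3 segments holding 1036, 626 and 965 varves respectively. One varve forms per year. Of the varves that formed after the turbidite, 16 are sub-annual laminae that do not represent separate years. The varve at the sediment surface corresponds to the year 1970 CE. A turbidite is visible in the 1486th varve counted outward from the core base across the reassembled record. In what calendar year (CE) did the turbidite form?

845 CE

Total varves = 1036 + 626 + 965 = 2627.
Between varve 1486 and the sediment surface there are 2627 − 1486 = 1141 varves.
1141 − 16 false = 1125 true varves after the turbidite.
1970 − 1125 = 845 CE.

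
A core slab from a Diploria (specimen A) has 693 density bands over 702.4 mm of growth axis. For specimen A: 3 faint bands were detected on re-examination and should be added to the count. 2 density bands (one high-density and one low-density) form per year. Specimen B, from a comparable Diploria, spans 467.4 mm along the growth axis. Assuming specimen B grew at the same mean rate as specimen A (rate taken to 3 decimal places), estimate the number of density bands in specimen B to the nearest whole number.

Specimen A: after corrections the count is 693 + 3 = 696 density bands.
Specimen A: 696 density bands at 2 per year is 696 / 2 = 348 years.
A: Extension rate ≈ 702.4 / 348 = 2.018 mm/year.
For B, 467.4 / 2.018 = 231.62 years; at 2 density bands per year that is 231.62 × 2 ≈ 463 density bands.

463 density bands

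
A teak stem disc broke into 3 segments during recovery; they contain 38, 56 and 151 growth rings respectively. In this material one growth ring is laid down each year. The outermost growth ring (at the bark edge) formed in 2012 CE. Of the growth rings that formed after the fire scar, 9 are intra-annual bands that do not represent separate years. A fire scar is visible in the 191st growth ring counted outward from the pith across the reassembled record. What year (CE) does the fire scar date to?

Total growth rings = 38 + 56 + 151 = 245.
The fire scar sits at growth ring 191 from the pith, so 245 − 191 = 54 growth rings formed after it.
Excluding 9 false growth rings: 54 − 9 = 45.
Counting back 45 years from 2012 CE places the fire scar in 2012 − 45 = 1967 CE.

1967 CE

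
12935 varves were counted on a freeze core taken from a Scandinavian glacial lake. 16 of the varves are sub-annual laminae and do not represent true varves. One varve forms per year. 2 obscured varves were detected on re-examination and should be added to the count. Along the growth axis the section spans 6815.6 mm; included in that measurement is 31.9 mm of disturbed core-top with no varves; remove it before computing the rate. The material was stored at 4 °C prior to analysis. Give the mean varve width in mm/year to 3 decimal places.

0.525 mm/year

True varve count = 12935 − 16 + 2 = 12921.
Removing the 31.9 mm offcut leaves 6815.6 − 31.9 = 6783.7 mm.
Extension rate ≈ 6783.7 / 12921 = 0.525 mm/year.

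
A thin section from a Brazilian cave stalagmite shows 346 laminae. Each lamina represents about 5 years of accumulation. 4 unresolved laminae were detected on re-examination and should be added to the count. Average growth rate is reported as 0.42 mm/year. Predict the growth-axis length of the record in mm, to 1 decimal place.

735.0 mm

After corrections the count is 346 + 4 = 350 laminae.
350 laminae at 5 years each span 350 × 5 = 1750 years.
Length ≈ 0.42 × 1750 = 735.0 mm.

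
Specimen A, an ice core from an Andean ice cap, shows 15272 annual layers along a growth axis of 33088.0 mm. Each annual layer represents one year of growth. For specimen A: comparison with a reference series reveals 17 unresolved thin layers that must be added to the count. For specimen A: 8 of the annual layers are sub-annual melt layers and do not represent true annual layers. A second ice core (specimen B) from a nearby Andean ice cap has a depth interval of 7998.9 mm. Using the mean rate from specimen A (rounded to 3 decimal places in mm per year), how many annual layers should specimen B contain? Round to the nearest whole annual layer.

Specimen A: true annual layer count = 15272 − 8 + 17 = 15281.
A: Mean rate = 33088.0 mm / 15281 years ≈ 2.165 mm/year.
For B, 7998.9 / 2.165 = 3694.64 years ≈ 3695 annual layers.

3695 annual layers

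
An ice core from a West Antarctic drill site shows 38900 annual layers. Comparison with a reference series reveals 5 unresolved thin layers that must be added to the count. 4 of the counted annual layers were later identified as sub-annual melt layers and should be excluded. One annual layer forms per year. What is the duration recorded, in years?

38901 yr

Adjusted count: 38900 − 4 + 5 = 38901 annual layers.
With a one-to-one annual layer periodicity this is 38901 years.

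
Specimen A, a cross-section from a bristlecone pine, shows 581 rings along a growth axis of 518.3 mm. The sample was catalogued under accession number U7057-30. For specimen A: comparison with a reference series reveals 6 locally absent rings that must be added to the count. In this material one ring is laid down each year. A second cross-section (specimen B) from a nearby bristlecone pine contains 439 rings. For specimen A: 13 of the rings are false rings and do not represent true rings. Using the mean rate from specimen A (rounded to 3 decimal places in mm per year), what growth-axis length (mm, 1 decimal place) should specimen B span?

396.4 mm

Specimen A: after corrections the count is 581 − 13 + 6 = 574 rings.
A: 518.3 mm over 574 years gives 518.3 / 574 ≈ 0.903 mm/yr.
B's length ≈ 0.903 × 439 = 396.4 mm.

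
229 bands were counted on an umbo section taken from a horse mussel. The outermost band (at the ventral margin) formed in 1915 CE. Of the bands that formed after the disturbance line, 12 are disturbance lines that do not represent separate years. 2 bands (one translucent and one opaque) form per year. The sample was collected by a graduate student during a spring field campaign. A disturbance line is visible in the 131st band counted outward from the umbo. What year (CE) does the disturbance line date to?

Between band 131 and the ventral margin there are 229 − 131 = 98 bands.
98 − 12 false = 86 true bands after the disturbance line.
With 2 bands per year, 86 / 2 = 43 years.
1915 − 43 = 1872 CE.

1872 CE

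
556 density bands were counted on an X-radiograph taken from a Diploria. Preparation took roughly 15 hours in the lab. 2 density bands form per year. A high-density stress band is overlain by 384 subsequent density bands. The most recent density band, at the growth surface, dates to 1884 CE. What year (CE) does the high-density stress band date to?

1692 CE

There are 384 density bands younger than the high-density stress band.
With 2 density bands per year, 384 / 2 = 192 years.
Counting back 192 years from 1884 CE places the high-density stress band in 1884 − 192 = 1692 CE.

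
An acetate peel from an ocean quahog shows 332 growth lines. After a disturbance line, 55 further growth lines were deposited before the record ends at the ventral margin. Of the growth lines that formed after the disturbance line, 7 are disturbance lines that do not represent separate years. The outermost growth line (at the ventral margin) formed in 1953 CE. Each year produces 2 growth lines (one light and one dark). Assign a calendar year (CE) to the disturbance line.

1929 CE

There are 55 growth lines younger than the disturbance line.
Excluding 7 false growth lines: 55 − 7 = 48.
With 2 growth lines per year, 48 / 2 = 24 years.
Counting back 24 years from 1953 CE places the disturbance line in 1953 − 24 = 1929 CE.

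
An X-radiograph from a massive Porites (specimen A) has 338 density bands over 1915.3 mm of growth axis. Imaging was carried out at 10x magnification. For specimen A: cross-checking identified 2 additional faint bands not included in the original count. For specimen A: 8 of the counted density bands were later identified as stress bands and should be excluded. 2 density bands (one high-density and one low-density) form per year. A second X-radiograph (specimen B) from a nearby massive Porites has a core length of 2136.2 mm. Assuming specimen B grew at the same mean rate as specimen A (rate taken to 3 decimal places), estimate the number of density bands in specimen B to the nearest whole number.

370 density bands

Specimen A: adjusted count: 338 − 8 + 2 = 332 density bands.
Specimen A: with 2 density bands per year, 332 / 2 = 166 years.
A: Mean rate = 1915.3 mm / 166 years ≈ 11.538 mm/year.
B spans 2136.2 / 11.538 = 185.14 years; at 2 density bands per year that is 185.14 × 2 ≈ 370 density bands.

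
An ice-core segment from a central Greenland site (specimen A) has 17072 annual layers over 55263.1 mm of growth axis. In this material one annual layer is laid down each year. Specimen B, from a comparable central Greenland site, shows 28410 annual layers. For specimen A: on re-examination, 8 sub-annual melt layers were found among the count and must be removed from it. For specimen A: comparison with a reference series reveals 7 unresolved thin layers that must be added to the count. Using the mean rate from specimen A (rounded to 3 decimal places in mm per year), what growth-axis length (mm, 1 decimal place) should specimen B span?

91963.2 mm

Specimen A: true annual layer count = 17072 − 8 + 7 = 17071.
A: Mean rate = 55263.1 mm / 17071 years ≈ 3.237 mm per year.
For B, 3.237 mm/year × 28410 years = 91963.2 mm.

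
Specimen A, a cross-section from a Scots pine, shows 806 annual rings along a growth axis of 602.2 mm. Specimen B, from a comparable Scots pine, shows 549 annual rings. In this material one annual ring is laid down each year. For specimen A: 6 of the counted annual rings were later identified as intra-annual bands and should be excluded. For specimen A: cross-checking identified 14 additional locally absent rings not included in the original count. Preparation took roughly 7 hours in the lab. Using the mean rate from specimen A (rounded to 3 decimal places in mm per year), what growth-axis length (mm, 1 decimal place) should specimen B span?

Specimen A: correcting the raw count gives 806 − 6 + 14 = 814 true annual rings.
A: Extension rate ≈ 602.2 / 814 = 0.740 mm per year.
Length of B = 0.740 × 549 = 406.3 mm.

406.3 mm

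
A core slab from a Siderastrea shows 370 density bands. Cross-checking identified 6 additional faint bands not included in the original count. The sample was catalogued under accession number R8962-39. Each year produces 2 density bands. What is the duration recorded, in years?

Adjusted count: 370 + 6 = 376 density bands.
376 density bands at 2 per year is 376 / 2 = 188 years.

188 yr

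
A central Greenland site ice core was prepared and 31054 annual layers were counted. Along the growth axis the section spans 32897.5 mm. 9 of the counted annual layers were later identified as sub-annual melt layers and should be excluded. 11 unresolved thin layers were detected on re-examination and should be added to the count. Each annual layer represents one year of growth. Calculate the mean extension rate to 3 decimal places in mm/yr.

True annual layer count = 31054 − 9 + 11 = 31056.
32897.5 mm over 31056 years gives 32897.5 / 31056 ≈ 1.059 mm/yr.

1.059 mm/yr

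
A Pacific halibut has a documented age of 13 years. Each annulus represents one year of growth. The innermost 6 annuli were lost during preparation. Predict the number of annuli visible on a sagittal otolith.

At one annulus per year, 13 years correspond to 13 annuli.
Less the 6 uncaptured annuli: 13 − 6 = 7.

7 annuli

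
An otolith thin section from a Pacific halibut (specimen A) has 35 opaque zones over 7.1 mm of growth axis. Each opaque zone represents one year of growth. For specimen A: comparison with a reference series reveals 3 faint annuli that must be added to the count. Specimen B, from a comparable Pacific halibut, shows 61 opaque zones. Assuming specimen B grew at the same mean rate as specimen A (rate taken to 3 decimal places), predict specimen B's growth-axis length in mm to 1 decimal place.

Specimen A: after corrections the count is 35 + 3 = 38 opaque zones.
A: 7.1 mm over 38 years gives 7.1 / 38 ≈ 0.187 mm per year.
B's length ≈ 0.187 × 61 = 11.4 mm.

11.4 mm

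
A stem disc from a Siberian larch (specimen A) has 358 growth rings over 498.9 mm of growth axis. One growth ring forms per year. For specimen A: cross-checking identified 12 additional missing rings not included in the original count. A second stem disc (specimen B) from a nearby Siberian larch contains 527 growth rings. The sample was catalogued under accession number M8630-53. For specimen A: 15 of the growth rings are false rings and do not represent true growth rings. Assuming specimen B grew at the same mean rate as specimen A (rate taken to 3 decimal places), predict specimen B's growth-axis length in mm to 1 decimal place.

740.4 mm

Specimen A: adjusted count: 358 − 15 + 12 = 355 growth rings.
A: 498.9 mm over 355 years gives 498.9 / 355 ≈ 1.405 mm/yr.
Length of B = 1.405 × 527 = 740.4 mm.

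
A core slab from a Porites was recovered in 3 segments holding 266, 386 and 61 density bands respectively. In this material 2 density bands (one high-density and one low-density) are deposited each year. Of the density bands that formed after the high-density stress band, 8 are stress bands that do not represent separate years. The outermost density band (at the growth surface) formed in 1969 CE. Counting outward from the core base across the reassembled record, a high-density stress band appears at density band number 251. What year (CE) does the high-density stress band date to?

Total density bands = 266 + 386 + 61 = 713.
713 − 251 = 462 density bands lie beyond the high-density stress band toward the growth surface.
Removing the 8 false density bands leaves 462 − 8 = 454 true density bands beyond the high-density stress band.
454 density bands at 2 per year is 454 / 2 = 227 years.
The density band at the growth surface is 1969 CE, so the high-density stress band dates to 1969 − 227 = 1742 CE.

1742 CE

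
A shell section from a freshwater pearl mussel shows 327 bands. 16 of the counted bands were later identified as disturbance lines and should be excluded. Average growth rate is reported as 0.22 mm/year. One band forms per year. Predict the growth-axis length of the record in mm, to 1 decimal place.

68.4 mm

After corrections the count is 327 − 16 = 311 bands.
Predicted length = 0.22 mm/year × 311 years = 68.4 mm.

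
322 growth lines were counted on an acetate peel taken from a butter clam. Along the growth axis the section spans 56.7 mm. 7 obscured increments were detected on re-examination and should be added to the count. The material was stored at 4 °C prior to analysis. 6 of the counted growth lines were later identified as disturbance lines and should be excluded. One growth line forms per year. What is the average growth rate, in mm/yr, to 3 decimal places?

After corrections the count is 322 − 6 + 7 = 323 growth lines.
Extension rate ≈ 56.7 / 323 = 0.176 mm/yr.

0.176 mm/yr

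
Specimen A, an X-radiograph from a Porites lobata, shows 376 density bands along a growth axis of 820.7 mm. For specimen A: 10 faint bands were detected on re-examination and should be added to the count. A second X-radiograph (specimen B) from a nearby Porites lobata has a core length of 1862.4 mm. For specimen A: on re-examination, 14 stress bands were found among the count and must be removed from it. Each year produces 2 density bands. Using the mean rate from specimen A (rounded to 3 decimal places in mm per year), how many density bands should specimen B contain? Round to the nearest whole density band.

844 density bands

Specimen A: true density band count = 376 − 14 + 10 = 372.
Specimen A: 372 density bands at 2 per year is 372 / 2 = 186 years.
A: 820.7 mm over 186 years gives 820.7 / 186 ≈ 4.412 mm/year.
B spans 1862.4 / 4.412 = 422.12 years; at 2 density bands per year that is 422.12 × 2 ≈ 844 density bands.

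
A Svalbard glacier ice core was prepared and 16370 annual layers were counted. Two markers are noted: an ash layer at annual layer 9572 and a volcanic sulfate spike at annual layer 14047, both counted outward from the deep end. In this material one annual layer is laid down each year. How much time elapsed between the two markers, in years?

4475 years

14047 − 9572 = 4475 annual layers lie between the two events.
At one annual layer per year, 4475 years elapsed between them.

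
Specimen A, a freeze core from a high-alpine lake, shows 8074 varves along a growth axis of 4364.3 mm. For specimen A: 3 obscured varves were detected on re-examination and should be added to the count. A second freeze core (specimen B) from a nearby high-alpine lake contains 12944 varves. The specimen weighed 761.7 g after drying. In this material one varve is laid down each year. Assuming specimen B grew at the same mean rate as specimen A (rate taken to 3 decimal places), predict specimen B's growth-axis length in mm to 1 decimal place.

6989.8 mm

Specimen A: after corrections the count is 8074 + 3 = 8077 varves.
A: Mean rate = 4364.3 mm / 8077 years ≈ 0.540 mm/yr.
Length of B = 0.540 × 12944 = 6989.8 mm.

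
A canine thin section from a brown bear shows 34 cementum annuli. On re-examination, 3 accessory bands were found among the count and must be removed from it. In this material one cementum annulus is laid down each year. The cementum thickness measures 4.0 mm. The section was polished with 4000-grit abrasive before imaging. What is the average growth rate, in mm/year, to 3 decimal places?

0.129 mm/year

Adjusted count: 34 − 3 = 31 cementum annuli.
4.0 mm over 31 years gives 4.0 / 31 ≈ 0.129 mm/year.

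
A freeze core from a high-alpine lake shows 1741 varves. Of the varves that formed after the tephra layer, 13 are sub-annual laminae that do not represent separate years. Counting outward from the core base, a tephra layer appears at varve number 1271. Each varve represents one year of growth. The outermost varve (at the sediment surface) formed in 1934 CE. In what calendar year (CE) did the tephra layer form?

1477 CE

1741 − 1271 = 470 varves lie beyond the tephra layer toward the sediment surface.
470 − 13 false = 457 true varves after the tephra layer.
Counting back 457 years from 1934 CE places the tephra layer in 1934 − 457 = 1477 CE.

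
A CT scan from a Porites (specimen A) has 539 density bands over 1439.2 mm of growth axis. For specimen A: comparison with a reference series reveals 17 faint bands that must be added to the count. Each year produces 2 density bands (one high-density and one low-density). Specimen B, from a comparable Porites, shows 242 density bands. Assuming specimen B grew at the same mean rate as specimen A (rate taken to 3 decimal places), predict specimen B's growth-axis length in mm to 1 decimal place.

626.4 mm

Specimen A: correcting the raw count gives 539 + 17 = 556 true density bands.
Specimen A: dividing by 2 density bands per year: 556 / 2 = 278 years.
A: Mean rate = 1439.2 mm / 278 years ≈ 5.177 mm/year.
Specimen B: dividing by 2 density bands per year: 242 / 2 = 121 years. For B, 5.177 mm/year × 121 years = 626.4 mm.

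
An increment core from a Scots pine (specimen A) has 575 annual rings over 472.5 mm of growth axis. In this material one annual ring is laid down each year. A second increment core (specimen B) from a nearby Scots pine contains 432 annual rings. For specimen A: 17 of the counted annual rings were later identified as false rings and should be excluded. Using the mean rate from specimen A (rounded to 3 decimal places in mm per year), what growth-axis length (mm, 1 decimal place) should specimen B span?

Specimen A: correcting the raw count gives 575 − 17 = 558 true annual rings.
A: 472.5 mm over 558 years gives 472.5 / 558 ≈ 0.847 mm/year.
B's length ≈ 0.847 × 432 = 365.9 mm.

365.9 mm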